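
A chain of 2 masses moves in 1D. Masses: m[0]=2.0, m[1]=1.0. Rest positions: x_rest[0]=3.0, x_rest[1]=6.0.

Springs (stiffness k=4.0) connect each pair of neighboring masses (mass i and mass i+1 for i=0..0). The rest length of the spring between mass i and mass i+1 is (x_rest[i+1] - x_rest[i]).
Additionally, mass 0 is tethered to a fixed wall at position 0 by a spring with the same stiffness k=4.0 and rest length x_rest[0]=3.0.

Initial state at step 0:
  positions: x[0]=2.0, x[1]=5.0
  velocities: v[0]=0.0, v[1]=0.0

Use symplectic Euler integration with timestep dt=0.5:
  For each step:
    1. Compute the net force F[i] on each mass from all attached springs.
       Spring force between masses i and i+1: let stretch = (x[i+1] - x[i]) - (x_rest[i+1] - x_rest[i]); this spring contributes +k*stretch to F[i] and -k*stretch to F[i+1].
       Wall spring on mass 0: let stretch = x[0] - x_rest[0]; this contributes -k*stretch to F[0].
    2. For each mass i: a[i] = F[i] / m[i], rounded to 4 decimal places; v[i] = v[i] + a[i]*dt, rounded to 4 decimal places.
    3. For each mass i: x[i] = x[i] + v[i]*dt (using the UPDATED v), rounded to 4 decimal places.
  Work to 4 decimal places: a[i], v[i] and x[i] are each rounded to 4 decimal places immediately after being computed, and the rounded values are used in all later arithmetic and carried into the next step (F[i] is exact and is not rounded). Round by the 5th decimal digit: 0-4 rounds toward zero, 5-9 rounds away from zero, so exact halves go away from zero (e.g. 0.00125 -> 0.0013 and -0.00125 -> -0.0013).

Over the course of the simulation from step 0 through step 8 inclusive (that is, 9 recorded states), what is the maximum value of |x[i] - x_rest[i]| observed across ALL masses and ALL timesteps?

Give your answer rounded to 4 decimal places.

Answer: 1.2500

Derivation:
Step 0: x=[2.0000 5.0000] v=[0.0000 0.0000]
Step 1: x=[2.5000 5.0000] v=[1.0000 0.0000]
Step 2: x=[3.0000 5.5000] v=[1.0000 1.0000]
Step 3: x=[3.2500 6.5000] v=[0.5000 2.0000]
Step 4: x=[3.5000 7.2500] v=[0.5000 1.5000]
Step 5: x=[3.8750 7.2500] v=[0.7500 0.0000]
Step 6: x=[4.0000 6.8750] v=[0.2500 -0.7500]
Step 7: x=[3.5625 6.6250] v=[-0.8750 -0.5000]
Step 8: x=[2.8750 6.3125] v=[-1.3750 -0.6250]
Max displacement = 1.2500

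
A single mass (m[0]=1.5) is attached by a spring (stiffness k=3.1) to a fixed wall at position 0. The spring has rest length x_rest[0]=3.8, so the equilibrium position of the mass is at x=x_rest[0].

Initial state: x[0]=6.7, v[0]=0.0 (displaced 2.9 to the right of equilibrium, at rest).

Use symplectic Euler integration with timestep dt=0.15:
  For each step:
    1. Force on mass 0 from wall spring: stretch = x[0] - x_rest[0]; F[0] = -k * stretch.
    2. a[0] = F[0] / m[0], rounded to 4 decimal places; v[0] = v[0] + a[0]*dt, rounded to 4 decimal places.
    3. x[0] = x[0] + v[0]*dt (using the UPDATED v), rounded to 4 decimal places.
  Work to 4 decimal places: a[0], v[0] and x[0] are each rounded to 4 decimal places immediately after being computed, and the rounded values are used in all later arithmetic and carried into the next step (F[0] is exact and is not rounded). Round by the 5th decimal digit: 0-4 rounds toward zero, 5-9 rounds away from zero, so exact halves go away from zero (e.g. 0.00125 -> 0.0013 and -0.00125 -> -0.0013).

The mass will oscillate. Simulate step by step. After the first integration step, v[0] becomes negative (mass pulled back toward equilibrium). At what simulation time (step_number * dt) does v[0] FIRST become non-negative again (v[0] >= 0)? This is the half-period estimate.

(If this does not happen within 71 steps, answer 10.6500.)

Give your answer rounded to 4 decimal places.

Answer: 2.2500

Derivation:
Step 0: x=[6.7000] v=[0.0000]
Step 1: x=[6.5652] v=[-0.8990]
Step 2: x=[6.3018] v=[-1.7562]
Step 3: x=[5.9220] v=[-2.5318]
Step 4: x=[5.4436] v=[-3.1896]
Step 5: x=[4.8887] v=[-3.6991]
Step 6: x=[4.2832] v=[-4.0366]
Step 7: x=[3.6552] v=[-4.1864]
Step 8: x=[3.0340] v=[-4.1415]
Step 9: x=[2.4484] v=[-3.9040]
Step 10: x=[1.9257] v=[-3.4850]
Step 11: x=[1.4901] v=[-2.9040]
Step 12: x=[1.1619] v=[-2.1879]
Step 13: x=[0.9564] v=[-1.3701]
Step 14: x=[0.8831] v=[-0.4886]
Step 15: x=[0.9454] v=[0.4156]
First v>=0 after going negative at step 15, time=2.2500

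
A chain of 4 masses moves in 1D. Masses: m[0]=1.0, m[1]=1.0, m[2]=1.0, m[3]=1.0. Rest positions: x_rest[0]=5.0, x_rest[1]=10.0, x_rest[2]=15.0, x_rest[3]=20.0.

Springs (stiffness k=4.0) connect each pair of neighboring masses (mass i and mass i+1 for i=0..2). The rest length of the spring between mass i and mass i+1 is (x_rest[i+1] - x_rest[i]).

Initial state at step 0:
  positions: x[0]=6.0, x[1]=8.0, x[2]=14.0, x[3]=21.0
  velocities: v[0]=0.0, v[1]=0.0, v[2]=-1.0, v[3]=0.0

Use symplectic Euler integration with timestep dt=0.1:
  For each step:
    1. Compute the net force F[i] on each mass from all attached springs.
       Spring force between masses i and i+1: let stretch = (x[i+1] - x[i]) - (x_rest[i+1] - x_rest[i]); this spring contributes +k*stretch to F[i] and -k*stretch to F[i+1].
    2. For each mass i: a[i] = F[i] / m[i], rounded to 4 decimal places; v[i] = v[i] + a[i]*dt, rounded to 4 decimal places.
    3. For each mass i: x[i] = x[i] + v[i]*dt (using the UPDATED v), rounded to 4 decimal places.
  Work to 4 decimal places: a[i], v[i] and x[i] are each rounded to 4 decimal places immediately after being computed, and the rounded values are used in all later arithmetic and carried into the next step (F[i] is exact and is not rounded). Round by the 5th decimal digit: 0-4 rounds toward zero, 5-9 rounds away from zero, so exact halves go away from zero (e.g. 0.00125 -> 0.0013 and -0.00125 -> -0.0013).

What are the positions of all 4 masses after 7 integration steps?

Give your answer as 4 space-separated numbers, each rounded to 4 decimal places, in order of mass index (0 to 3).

Answer: 3.8240 10.6414 14.6817 19.1531

Derivation:
Step 0: x=[6.0000 8.0000 14.0000 21.0000] v=[0.0000 0.0000 -1.0000 0.0000]
Step 1: x=[5.8800 8.1600 13.9400 20.9200] v=[-1.2000 1.6000 -0.6000 -0.8000]
Step 2: x=[5.6512 8.4600 13.9280 20.7608] v=[-2.2880 3.0000 -0.1200 -1.5920]
Step 3: x=[5.3348 8.8664 13.9706 20.5283] v=[-3.1645 4.0637 0.4259 -2.3251]
Step 4: x=[4.9596 9.3357 14.0713 20.2335] v=[-3.7519 4.6927 1.0073 -2.9482]
Step 5: x=[4.5595 9.8194 14.2291 19.8922] v=[-4.0015 4.8365 1.5779 -3.4131]
Step 6: x=[4.1698 10.2690 14.4370 19.5244] v=[-3.8975 4.4964 2.0793 -3.6783]
Step 7: x=[3.8240 10.6414 14.6817 19.1531] v=[-3.4578 3.7239 2.4471 -3.7133]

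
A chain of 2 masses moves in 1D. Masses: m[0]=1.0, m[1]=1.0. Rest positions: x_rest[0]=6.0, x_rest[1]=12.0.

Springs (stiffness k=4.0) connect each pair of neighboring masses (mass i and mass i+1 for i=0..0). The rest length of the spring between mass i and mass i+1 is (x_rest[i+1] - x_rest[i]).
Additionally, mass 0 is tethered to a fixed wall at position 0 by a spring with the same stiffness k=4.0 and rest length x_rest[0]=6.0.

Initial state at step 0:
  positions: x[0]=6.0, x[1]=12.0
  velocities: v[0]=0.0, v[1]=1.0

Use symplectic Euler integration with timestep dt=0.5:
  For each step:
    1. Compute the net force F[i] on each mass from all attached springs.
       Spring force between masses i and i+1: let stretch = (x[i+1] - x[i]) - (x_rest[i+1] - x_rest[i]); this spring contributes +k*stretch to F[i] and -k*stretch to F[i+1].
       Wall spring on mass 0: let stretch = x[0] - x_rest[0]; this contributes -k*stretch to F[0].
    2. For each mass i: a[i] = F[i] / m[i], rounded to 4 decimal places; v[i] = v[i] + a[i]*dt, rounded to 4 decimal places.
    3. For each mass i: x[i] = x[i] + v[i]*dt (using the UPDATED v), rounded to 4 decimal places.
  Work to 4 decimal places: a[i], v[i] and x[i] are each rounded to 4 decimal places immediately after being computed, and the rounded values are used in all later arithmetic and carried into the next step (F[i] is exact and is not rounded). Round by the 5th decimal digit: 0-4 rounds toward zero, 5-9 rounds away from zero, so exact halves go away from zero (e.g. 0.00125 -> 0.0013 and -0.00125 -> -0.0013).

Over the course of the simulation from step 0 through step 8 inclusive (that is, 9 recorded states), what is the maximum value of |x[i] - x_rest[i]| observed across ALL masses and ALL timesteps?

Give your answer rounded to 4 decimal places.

Answer: 0.5000

Derivation:
Step 0: x=[6.0000 12.0000] v=[0.0000 1.0000]
Step 1: x=[6.0000 12.5000] v=[0.0000 1.0000]
Step 2: x=[6.5000 12.5000] v=[1.0000 0.0000]
Step 3: x=[6.5000 12.5000] v=[0.0000 0.0000]
Step 4: x=[6.0000 12.5000] v=[-1.0000 0.0000]
Step 5: x=[6.0000 12.0000] v=[0.0000 -1.0000]
Step 6: x=[6.0000 11.5000] v=[0.0000 -1.0000]
Step 7: x=[5.5000 11.5000] v=[-1.0000 0.0000]
Step 8: x=[5.5000 11.5000] v=[0.0000 0.0000]
Max displacement = 0.5000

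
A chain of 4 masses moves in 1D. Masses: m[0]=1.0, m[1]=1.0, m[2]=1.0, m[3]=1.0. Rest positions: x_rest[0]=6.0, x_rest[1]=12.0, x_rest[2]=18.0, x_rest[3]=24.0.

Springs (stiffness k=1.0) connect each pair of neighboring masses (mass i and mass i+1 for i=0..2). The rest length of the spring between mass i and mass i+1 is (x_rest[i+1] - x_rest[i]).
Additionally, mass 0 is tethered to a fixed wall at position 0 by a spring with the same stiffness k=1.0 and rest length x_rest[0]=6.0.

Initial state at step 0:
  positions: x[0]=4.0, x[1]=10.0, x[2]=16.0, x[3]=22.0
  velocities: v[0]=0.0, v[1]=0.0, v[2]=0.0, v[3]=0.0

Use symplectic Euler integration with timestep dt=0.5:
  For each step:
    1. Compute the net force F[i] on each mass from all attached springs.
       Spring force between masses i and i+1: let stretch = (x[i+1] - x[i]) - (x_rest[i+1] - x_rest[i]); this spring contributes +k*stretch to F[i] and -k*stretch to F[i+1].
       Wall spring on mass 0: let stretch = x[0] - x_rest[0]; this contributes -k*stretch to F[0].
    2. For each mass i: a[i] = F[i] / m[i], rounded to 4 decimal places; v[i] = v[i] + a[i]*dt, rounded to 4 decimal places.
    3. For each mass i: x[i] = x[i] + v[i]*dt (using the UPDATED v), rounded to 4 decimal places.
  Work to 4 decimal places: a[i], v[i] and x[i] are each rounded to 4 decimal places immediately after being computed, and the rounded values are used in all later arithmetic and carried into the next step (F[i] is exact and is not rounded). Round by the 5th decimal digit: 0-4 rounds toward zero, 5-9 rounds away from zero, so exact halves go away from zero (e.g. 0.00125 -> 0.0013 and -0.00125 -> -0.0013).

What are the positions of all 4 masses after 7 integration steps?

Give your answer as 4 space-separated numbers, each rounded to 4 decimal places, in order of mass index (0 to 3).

Answer: 5.8941 12.3372 17.6679 22.5853

Derivation:
Step 0: x=[4.0000 10.0000 16.0000 22.0000] v=[0.0000 0.0000 0.0000 0.0000]
Step 1: x=[4.5000 10.0000 16.0000 22.0000] v=[1.0000 0.0000 0.0000 0.0000]
Step 2: x=[5.2500 10.1250 16.0000 22.0000] v=[1.5000 0.2500 0.0000 0.0000]
Step 3: x=[5.9063 10.5000 16.0313 22.0000] v=[1.3125 0.7500 0.0625 0.0000]
Step 4: x=[6.2344 11.1094 16.1719 22.0079] v=[0.6562 1.2188 0.2812 0.0157]
Step 5: x=[6.2227 11.7657 16.5059 22.0568] v=[-0.0235 1.3126 0.6680 0.0977]
Step 6: x=[6.0410 12.2213 17.0426 22.2180] v=[-0.3634 0.9112 1.0734 0.3223]
Step 7: x=[5.8941 12.3372 17.6679 22.5853] v=[-0.2938 0.2317 1.2505 0.7346]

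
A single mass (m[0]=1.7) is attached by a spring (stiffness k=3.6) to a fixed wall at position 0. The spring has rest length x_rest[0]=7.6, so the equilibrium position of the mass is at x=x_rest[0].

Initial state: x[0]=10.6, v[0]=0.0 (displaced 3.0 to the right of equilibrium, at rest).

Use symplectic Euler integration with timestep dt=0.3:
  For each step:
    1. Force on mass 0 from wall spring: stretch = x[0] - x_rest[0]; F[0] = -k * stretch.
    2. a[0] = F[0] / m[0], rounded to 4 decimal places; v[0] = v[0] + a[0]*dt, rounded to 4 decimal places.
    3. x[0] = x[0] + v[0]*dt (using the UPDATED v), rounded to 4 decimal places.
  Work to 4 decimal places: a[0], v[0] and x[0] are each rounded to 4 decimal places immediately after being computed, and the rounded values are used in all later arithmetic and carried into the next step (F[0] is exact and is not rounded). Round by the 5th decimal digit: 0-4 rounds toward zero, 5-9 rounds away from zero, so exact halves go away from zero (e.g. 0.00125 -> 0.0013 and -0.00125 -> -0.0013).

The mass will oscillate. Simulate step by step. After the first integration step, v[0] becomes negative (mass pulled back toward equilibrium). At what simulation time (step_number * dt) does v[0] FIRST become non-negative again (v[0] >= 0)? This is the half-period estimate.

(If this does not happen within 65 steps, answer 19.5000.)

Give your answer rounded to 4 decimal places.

Step 0: x=[10.6000] v=[0.0000]
Step 1: x=[10.0282] v=[-1.9059]
Step 2: x=[8.9937] v=[-3.4485]
Step 3: x=[7.6935] v=[-4.3339]
Step 4: x=[6.3755] v=[-4.3933]
Step 5: x=[5.2909] v=[-3.6154]
Step 6: x=[4.6464] v=[-2.1484]
Step 7: x=[4.5648] v=[-0.2720]
Step 8: x=[5.0617] v=[1.6563]
First v>=0 after going negative at step 8, time=2.4000

Answer: 2.4000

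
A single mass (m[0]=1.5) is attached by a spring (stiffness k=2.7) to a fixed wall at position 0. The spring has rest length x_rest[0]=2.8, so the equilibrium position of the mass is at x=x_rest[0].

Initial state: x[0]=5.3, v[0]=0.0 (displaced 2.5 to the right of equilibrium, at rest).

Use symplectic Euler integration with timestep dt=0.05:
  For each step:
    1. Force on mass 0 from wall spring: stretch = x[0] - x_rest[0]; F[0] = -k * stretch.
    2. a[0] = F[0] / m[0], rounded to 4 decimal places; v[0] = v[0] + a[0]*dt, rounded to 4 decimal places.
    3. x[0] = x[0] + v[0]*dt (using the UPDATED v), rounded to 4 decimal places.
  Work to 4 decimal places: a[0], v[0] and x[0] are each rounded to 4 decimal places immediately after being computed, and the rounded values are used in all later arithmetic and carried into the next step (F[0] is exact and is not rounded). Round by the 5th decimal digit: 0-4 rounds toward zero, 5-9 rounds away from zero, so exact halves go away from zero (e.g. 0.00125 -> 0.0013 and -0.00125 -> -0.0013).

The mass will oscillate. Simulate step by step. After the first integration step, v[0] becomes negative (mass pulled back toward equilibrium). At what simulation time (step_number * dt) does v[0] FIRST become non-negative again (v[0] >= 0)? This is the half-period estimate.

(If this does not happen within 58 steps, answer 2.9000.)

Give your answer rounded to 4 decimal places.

Step 0: x=[5.3000] v=[0.0000]
Step 1: x=[5.2888] v=[-0.2250]
Step 2: x=[5.2664] v=[-0.4490]
Step 3: x=[5.2329] v=[-0.6710]
Step 4: x=[5.1884] v=[-0.8900]
Step 5: x=[5.1332] v=[-1.1050]
Step 6: x=[5.0675] v=[-1.3150]
Step 7: x=[4.9915] v=[-1.5191]
Step 8: x=[4.9057] v=[-1.7163]
Step 9: x=[4.8104] v=[-1.9058]
Step 10: x=[4.7061] v=[-2.0867]
Step 11: x=[4.5932] v=[-2.2583]
Step 12: x=[4.4722] v=[-2.4197]
Step 13: x=[4.3437] v=[-2.5702]
Step 14: x=[4.2082] v=[-2.7091]
Step 15: x=[4.0664] v=[-2.8358]
Step 16: x=[3.9189] v=[-2.9498]
Step 17: x=[3.7664] v=[-3.0505]
Step 18: x=[3.6095] v=[-3.1375]
Step 19: x=[3.4490] v=[-3.2104]
Step 20: x=[3.2856] v=[-3.2688]
Step 21: x=[3.1200] v=[-3.3125]
Step 22: x=[2.9529] v=[-3.3413]
Step 23: x=[2.7851] v=[-3.3551]
Step 24: x=[2.6174] v=[-3.3538]
Step 25: x=[2.4505] v=[-3.3374]
Step 26: x=[2.2852] v=[-3.3059]
Step 27: x=[2.1222] v=[-3.2596]
Step 28: x=[1.9623] v=[-3.1986]
Step 29: x=[1.8061] v=[-3.1232]
Step 30: x=[1.6544] v=[-3.0338]
Step 31: x=[1.5079] v=[-2.9307]
Step 32: x=[1.3672] v=[-2.8144]
Step 33: x=[1.2329] v=[-2.6855]
Step 34: x=[1.1057] v=[-2.5445]
Step 35: x=[0.9861] v=[-2.3920]
Step 36: x=[0.8747] v=[-2.2288]
Step 37: x=[0.7719] v=[-2.0555]
Step 38: x=[0.6783] v=[-1.8730]
Step 39: x=[0.5942] v=[-1.6820]
Step 40: x=[0.5200] v=[-1.4835]
Step 41: x=[0.4561] v=[-1.2783]
Step 42: x=[0.4027] v=[-1.0674]
Step 43: x=[0.3601] v=[-0.8516]
Step 44: x=[0.3285] v=[-0.6320]
Step 45: x=[0.3080] v=[-0.4096]
Step 46: x=[0.2987] v=[-0.1853]
Step 47: x=[0.3007] v=[0.0398]
First v>=0 after going negative at step 47, time=2.3500

Answer: 2.3500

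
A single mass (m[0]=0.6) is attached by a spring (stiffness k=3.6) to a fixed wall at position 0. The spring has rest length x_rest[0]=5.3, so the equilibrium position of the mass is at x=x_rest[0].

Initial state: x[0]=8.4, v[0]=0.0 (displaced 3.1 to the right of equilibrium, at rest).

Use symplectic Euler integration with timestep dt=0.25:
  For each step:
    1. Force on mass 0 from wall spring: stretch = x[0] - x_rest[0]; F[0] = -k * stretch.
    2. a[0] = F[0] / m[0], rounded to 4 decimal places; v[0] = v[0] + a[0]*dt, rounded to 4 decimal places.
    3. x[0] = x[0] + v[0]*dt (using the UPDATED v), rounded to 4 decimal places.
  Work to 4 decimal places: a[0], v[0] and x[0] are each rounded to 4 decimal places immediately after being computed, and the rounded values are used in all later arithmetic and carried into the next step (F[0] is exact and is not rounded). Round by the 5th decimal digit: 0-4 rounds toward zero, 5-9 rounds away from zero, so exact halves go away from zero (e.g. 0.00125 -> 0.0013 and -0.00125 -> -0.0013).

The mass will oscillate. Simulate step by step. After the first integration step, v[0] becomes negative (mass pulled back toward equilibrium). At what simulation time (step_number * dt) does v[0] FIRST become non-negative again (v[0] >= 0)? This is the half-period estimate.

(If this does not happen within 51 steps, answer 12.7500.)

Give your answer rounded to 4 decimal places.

Step 0: x=[8.4000] v=[0.0000]
Step 1: x=[7.2375] v=[-4.6500]
Step 2: x=[5.3484] v=[-7.5563]
Step 3: x=[3.4412] v=[-7.6289]
Step 4: x=[2.2310] v=[-4.8407]
Step 5: x=[2.1717] v=[-0.2372]
Step 6: x=[3.2855] v=[4.4553]
First v>=0 after going negative at step 6, time=1.5000

Answer: 1.5000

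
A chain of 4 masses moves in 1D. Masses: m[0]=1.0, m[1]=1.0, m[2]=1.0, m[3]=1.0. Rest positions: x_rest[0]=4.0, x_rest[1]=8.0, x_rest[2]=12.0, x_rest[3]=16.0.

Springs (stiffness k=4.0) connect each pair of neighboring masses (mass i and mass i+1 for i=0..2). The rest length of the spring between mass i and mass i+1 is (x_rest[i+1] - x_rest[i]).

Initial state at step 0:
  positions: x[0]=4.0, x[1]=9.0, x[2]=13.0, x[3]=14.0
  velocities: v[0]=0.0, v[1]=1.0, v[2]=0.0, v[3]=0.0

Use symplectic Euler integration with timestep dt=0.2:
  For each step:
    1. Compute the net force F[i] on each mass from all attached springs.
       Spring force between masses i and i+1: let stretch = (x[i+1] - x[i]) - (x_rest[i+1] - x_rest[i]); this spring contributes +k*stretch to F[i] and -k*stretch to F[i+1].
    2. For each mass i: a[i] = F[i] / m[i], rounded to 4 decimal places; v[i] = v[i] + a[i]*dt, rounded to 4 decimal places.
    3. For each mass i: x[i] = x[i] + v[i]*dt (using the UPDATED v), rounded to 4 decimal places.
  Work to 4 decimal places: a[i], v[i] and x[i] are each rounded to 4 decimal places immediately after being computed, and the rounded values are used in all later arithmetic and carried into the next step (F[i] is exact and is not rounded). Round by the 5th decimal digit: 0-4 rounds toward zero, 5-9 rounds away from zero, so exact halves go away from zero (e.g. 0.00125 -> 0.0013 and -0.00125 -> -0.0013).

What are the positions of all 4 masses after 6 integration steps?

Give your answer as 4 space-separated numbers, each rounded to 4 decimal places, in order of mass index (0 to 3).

Step 0: x=[4.0000 9.0000 13.0000 14.0000] v=[0.0000 1.0000 0.0000 0.0000]
Step 1: x=[4.1600 9.0400 12.5200 14.4800] v=[0.8000 0.2000 -2.4000 2.4000]
Step 2: x=[4.4608 8.8560 11.7968 15.2864] v=[1.5040 -0.9200 -3.6160 4.0320]
Step 3: x=[4.8248 8.4393 11.1614 16.1745] v=[1.8202 -2.0835 -3.1770 4.4403]
Step 4: x=[5.1272 7.8798 10.8926 16.9005] v=[1.5118 -2.7974 -1.3442 3.6298]
Step 5: x=[5.2300 7.3620 11.1030 17.3052] v=[0.5139 -2.5892 1.0519 2.0235]
Step 6: x=[5.0339 7.1016 11.7072 17.3575] v=[-0.9805 -1.3020 3.0209 0.2617]

Answer: 5.0339 7.1016 11.7072 17.3575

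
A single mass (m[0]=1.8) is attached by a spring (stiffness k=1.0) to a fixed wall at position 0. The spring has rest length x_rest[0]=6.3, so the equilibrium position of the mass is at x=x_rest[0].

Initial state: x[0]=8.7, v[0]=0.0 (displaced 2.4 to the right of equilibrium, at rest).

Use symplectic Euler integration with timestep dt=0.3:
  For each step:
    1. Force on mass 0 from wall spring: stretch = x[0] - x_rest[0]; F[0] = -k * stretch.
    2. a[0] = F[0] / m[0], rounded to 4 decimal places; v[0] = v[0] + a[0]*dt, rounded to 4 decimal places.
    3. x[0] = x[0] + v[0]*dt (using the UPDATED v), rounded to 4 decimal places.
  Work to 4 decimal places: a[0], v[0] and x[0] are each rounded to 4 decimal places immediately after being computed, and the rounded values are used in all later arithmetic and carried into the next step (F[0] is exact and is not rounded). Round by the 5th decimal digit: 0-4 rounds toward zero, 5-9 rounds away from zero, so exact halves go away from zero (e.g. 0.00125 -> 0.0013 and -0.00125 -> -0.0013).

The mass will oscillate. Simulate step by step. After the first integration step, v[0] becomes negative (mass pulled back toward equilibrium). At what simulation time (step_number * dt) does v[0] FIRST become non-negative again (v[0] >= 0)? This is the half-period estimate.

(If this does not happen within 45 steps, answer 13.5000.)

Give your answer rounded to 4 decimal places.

Step 0: x=[8.7000] v=[0.0000]
Step 1: x=[8.5800] v=[-0.4000]
Step 2: x=[8.3460] v=[-0.7800]
Step 3: x=[8.0097] v=[-1.1210]
Step 4: x=[7.5879] v=[-1.4059]
Step 5: x=[7.1017] v=[-1.6206]
Step 6: x=[6.5754] v=[-1.7542]
Step 7: x=[6.0354] v=[-1.8001]
Step 8: x=[5.5086] v=[-1.7560]
Step 9: x=[5.0214] v=[-1.6241]
Step 10: x=[4.5981] v=[-1.4110]
Step 11: x=[4.2599] v=[-1.1274]
Step 12: x=[4.0237] v=[-0.7874]
Step 13: x=[3.9013] v=[-0.4080]
Step 14: x=[3.8988] v=[-0.0082]
Step 15: x=[4.0164] v=[0.3920]
First v>=0 after going negative at step 15, time=4.5000

Answer: 4.5000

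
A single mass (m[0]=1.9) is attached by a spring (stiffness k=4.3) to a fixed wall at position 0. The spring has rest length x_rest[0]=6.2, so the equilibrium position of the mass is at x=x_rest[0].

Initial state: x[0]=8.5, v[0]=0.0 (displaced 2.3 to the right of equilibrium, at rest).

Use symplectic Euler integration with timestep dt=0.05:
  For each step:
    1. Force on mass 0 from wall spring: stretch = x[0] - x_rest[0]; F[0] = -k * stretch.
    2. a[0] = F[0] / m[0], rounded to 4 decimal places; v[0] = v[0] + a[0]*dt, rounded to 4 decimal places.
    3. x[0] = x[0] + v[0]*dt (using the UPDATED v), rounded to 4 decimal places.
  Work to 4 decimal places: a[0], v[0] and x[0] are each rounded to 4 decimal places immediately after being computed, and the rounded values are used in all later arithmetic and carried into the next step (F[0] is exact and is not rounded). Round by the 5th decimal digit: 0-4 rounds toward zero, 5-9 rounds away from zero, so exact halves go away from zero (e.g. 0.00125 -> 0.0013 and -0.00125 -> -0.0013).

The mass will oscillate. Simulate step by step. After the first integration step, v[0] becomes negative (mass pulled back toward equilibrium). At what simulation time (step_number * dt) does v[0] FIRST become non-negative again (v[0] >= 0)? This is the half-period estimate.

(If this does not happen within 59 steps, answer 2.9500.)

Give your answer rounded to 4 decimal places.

Step 0: x=[8.5000] v=[0.0000]
Step 1: x=[8.4870] v=[-0.2603]
Step 2: x=[8.4610] v=[-0.5191]
Step 3: x=[8.4223] v=[-0.7750]
Step 4: x=[8.3710] v=[-1.0265]
Step 5: x=[8.3074] v=[-1.2722]
Step 6: x=[8.2319] v=[-1.5107]
Step 7: x=[8.1449] v=[-1.7406]
Step 8: x=[8.0469] v=[-1.9607]
Step 9: x=[7.9384] v=[-2.1697]
Step 10: x=[7.8201] v=[-2.3664]
Step 11: x=[7.6926] v=[-2.5497]
Step 12: x=[7.5567] v=[-2.7186]
Step 13: x=[7.4131] v=[-2.8721]
Step 14: x=[7.2626] v=[-3.0094]
Step 15: x=[7.1061] v=[-3.1296]
Step 16: x=[6.9445] v=[-3.2321]
Step 17: x=[6.7787] v=[-3.3163]
Step 18: x=[6.6096] v=[-3.3818]
Step 19: x=[6.4382] v=[-3.4282]
Step 20: x=[6.2654] v=[-3.4552]
Step 21: x=[6.0923] v=[-3.4626]
Step 22: x=[5.9198] v=[-3.4504]
Step 23: x=[5.7489] v=[-3.4187]
Step 24: x=[5.5805] v=[-3.3677]
Step 25: x=[5.4156] v=[-3.2976]
Step 26: x=[5.2552] v=[-3.2088]
Step 27: x=[5.1001] v=[-3.1019]
Step 28: x=[4.9512] v=[-2.9774]
Step 29: x=[4.8094] v=[-2.8361]
Step 30: x=[4.6755] v=[-2.6787]
Step 31: x=[4.5502] v=[-2.5062]
Step 32: x=[4.4342] v=[-2.3195]
Step 33: x=[4.3282] v=[-2.1197]
Step 34: x=[4.2328] v=[-1.9079]
Step 35: x=[4.1485] v=[-1.6853]
Step 36: x=[4.0758] v=[-1.4532]
Step 37: x=[4.0152] v=[-1.2128]
Step 38: x=[3.9669] v=[-0.9656]
Step 39: x=[3.9313] v=[-0.7129]
Step 40: x=[3.9085] v=[-0.4562]
Step 41: x=[3.8987] v=[-0.1969]
Step 42: x=[3.9019] v=[0.0635]
First v>=0 after going negative at step 42, time=2.1000

Answer: 2.1000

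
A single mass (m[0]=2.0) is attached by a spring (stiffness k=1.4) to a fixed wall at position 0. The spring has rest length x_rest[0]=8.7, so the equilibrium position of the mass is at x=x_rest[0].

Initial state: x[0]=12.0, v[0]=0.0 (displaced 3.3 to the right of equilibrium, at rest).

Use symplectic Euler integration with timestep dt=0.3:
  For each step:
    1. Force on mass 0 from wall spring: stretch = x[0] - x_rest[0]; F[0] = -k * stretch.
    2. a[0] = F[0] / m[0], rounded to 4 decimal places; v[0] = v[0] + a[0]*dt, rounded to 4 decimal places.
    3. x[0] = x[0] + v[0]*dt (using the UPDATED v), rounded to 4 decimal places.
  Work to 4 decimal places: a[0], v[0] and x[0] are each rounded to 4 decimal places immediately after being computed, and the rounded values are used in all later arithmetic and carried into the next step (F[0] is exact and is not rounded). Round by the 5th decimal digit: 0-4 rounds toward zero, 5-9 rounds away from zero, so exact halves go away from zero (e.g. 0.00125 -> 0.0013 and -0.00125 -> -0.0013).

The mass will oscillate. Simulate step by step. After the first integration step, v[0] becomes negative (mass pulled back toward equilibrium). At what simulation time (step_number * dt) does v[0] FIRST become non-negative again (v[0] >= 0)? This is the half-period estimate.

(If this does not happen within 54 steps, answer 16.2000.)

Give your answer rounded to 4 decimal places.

Answer: 3.9000

Derivation:
Step 0: x=[12.0000] v=[0.0000]
Step 1: x=[11.7921] v=[-0.6930]
Step 2: x=[11.3894] v=[-1.3424]
Step 3: x=[10.8172] v=[-1.9072]
Step 4: x=[10.1117] v=[-2.3518]
Step 5: x=[9.3172] v=[-2.6483]
Step 6: x=[8.4838] v=[-2.7779]
Step 7: x=[7.6641] v=[-2.7325]
Step 8: x=[6.9096] v=[-2.5150]
Step 9: x=[6.2679] v=[-2.1390]
Step 10: x=[5.7794] v=[-1.6283]
Step 11: x=[5.4749] v=[-1.0150]
Step 12: x=[5.3736] v=[-0.3377]
Step 13: x=[5.4819] v=[0.3609]
First v>=0 after going negative at step 13, time=3.9000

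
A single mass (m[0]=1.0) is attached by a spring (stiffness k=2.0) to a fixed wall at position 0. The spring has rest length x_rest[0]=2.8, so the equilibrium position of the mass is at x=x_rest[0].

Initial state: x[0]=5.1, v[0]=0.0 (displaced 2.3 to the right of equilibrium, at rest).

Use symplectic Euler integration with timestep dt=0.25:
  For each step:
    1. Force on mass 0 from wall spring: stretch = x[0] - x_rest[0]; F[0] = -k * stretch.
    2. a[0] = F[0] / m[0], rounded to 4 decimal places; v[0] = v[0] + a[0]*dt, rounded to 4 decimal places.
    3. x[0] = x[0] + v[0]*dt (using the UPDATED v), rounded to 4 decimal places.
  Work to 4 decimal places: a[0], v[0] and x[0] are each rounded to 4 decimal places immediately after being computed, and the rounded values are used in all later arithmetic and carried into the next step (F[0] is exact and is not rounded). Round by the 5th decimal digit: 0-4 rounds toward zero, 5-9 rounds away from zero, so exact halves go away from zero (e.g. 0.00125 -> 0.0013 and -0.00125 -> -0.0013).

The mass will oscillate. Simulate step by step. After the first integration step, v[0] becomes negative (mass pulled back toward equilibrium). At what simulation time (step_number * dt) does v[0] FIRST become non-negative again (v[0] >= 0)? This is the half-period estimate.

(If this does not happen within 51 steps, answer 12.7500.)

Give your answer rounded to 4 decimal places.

Step 0: x=[5.1000] v=[0.0000]
Step 1: x=[4.8125] v=[-1.1500]
Step 2: x=[4.2734] v=[-2.1563]
Step 3: x=[3.5502] v=[-2.8930]
Step 4: x=[2.7332] v=[-3.2681]
Step 5: x=[1.9245] v=[-3.2347]
Step 6: x=[1.2253] v=[-2.7970]
Step 7: x=[0.7229] v=[-2.0097]
Step 8: x=[0.4801] v=[-0.9712]
Step 9: x=[0.5273] v=[0.1888]
First v>=0 after going negative at step 9, time=2.2500

Answer: 2.2500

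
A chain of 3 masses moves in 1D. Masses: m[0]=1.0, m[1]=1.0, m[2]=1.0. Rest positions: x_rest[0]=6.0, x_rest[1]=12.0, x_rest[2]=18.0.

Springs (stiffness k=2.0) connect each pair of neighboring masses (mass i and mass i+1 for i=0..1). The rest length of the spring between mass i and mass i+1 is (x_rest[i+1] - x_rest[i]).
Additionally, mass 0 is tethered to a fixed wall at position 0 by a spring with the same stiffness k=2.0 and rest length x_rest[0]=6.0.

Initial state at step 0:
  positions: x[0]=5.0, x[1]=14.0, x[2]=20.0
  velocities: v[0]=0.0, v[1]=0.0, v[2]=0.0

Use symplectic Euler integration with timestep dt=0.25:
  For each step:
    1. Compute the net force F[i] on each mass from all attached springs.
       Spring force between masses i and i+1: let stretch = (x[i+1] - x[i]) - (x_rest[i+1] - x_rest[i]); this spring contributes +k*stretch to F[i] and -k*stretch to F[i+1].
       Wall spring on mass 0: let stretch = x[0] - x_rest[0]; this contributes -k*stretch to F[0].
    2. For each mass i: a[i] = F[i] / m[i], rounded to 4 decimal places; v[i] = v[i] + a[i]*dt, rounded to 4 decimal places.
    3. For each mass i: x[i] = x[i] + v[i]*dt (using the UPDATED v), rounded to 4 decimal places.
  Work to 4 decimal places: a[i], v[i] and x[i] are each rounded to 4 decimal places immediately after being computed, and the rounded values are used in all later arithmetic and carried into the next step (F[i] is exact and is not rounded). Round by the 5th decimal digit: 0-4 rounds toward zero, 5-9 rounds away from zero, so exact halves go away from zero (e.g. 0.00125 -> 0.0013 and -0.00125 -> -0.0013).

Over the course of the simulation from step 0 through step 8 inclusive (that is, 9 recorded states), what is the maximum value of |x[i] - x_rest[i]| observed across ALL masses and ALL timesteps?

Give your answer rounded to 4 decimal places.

Answer: 2.0286

Derivation:
Step 0: x=[5.0000 14.0000 20.0000] v=[0.0000 0.0000 0.0000]
Step 1: x=[5.5000 13.6250 20.0000] v=[2.0000 -1.5000 0.0000]
Step 2: x=[6.3281 13.0313 19.9531] v=[3.3125 -2.3750 -0.1875]
Step 3: x=[7.2031 12.4649 19.7910] v=[3.5001 -2.2657 -0.6484]
Step 4: x=[7.8355 12.1565 19.4631] v=[2.5295 -1.2336 -1.3115]
Step 5: x=[8.0286 12.2213 18.9719] v=[0.7723 0.2592 -1.9648]
Step 6: x=[7.7422 12.6059 18.3869] v=[-1.1457 1.5382 -2.3401]
Step 7: x=[7.0960 13.1051 17.8293] v=[-2.5850 1.9969 -2.2306]
Step 8: x=[6.3139 13.4437 17.4311] v=[-3.1285 1.3545 -1.5927]
Max displacement = 2.0286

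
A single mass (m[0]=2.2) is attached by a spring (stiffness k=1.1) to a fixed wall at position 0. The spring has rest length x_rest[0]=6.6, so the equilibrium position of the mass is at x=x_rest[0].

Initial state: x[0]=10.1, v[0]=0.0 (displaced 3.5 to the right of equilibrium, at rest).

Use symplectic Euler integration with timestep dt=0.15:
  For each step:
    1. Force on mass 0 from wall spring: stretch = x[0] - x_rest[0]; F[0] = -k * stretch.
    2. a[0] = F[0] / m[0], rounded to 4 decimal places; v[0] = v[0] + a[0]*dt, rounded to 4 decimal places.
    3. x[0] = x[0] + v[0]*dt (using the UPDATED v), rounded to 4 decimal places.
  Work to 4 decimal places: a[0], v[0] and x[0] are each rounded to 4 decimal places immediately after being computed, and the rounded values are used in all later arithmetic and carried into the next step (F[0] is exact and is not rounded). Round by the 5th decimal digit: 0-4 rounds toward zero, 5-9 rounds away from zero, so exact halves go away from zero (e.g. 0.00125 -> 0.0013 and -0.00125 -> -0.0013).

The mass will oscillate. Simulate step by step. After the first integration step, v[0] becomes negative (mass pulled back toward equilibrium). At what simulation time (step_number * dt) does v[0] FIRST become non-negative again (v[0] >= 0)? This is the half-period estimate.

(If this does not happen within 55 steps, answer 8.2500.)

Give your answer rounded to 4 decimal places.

Step 0: x=[10.1000] v=[0.0000]
Step 1: x=[10.0606] v=[-0.2625]
Step 2: x=[9.9823] v=[-0.5220]
Step 3: x=[9.8659] v=[-0.7757]
Step 4: x=[9.7128] v=[-1.0207]
Step 5: x=[9.5247] v=[-1.2542]
Step 6: x=[9.3037] v=[-1.4736]
Step 7: x=[9.0522] v=[-1.6764]
Step 8: x=[8.7732] v=[-1.8603]
Step 9: x=[8.4697] v=[-2.0233]
Step 10: x=[8.1452] v=[-2.1635]
Step 11: x=[7.8033] v=[-2.2794]
Step 12: x=[7.4478] v=[-2.3697]
Step 13: x=[7.0828] v=[-2.4333]
Step 14: x=[6.7124] v=[-2.4695]
Step 15: x=[6.3407] v=[-2.4779]
Step 16: x=[5.9719] v=[-2.4584]
Step 17: x=[5.6102] v=[-2.4113]
Step 18: x=[5.2596] v=[-2.3371]
Step 19: x=[4.9241] v=[-2.2366]
Step 20: x=[4.6075] v=[-2.1109]
Step 21: x=[4.3133] v=[-1.9615]
Step 22: x=[4.0448] v=[-1.7900]
Step 23: x=[3.8050] v=[-1.5984]
Step 24: x=[3.5967] v=[-1.3888]
Step 25: x=[3.4222] v=[-1.1635]
Step 26: x=[3.2834] v=[-0.9252]
Step 27: x=[3.1819] v=[-0.6765]
Step 28: x=[3.1189] v=[-0.4201]
Step 29: x=[3.0951] v=[-0.1590]
Step 30: x=[3.1107] v=[0.1039]
First v>=0 after going negative at step 30, time=4.5000

Answer: 4.5000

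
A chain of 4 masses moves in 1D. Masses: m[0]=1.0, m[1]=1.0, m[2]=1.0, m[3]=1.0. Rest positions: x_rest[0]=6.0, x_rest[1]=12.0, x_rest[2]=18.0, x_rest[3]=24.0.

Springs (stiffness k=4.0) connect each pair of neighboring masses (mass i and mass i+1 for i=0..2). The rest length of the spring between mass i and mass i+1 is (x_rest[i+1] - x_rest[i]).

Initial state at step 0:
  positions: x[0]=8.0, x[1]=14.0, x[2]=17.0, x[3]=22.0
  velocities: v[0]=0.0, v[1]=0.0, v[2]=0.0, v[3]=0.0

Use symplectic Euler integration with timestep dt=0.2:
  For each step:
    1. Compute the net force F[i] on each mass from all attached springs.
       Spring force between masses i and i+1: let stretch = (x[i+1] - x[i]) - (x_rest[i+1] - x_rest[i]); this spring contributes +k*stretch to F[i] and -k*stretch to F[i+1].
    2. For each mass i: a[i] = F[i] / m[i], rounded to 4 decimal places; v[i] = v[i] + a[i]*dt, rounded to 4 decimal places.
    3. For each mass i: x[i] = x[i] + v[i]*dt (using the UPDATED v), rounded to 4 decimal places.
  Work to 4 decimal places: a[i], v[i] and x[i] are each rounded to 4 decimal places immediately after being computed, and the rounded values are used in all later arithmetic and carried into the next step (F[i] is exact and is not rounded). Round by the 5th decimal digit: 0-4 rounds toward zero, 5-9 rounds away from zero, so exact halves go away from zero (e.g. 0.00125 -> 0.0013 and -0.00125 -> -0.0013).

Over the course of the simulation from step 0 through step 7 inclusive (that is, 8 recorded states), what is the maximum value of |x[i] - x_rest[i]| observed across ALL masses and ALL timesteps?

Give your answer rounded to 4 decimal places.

Answer: 2.0815

Derivation:
Step 0: x=[8.0000 14.0000 17.0000 22.0000] v=[0.0000 0.0000 0.0000 0.0000]
Step 1: x=[8.0000 13.5200 17.3200 22.1600] v=[0.0000 -2.4000 1.6000 0.8000]
Step 2: x=[7.9232 12.7648 17.8064 22.5056] v=[-0.3840 -3.7760 2.4320 1.7280]
Step 3: x=[7.6611 12.0416 18.2380 23.0593] v=[-1.3107 -3.6160 2.1581 2.7686]
Step 4: x=[7.1398 11.6089 18.4496 23.8016] v=[-2.6063 -2.1633 1.0580 3.7116]
Step 5: x=[6.3736 11.5557 18.4230 24.6476] v=[-3.8310 -0.2660 -0.1330 4.2300]
Step 6: x=[5.4765 11.7721 18.2936 25.4577] v=[-4.4853 1.0822 -0.6472 4.0503]
Step 7: x=[4.6267 12.0247 18.2670 26.0815] v=[-4.2488 1.2629 -0.1331 3.1190]
Max displacement = 2.0815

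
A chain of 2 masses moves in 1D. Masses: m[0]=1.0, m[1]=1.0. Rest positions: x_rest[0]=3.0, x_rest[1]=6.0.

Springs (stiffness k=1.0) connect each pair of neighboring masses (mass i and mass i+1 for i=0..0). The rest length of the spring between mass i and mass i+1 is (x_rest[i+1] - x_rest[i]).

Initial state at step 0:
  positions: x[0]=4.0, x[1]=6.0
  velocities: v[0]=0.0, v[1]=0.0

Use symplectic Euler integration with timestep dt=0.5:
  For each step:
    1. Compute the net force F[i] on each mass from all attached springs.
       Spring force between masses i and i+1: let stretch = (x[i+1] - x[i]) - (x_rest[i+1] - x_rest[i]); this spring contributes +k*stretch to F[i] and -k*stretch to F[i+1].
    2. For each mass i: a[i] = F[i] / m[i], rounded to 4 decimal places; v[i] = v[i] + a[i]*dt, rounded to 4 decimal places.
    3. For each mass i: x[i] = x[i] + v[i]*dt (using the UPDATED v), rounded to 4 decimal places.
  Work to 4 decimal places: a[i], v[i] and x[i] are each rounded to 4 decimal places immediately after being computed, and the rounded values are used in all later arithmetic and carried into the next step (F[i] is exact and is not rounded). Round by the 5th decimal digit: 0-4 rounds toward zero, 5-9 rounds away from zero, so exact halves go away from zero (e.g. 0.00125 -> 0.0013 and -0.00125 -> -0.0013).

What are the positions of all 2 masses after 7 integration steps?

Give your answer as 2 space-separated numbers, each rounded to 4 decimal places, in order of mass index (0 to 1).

Answer: 3.8478 6.1523

Derivation:
Step 0: x=[4.0000 6.0000] v=[0.0000 0.0000]
Step 1: x=[3.7500 6.2500] v=[-0.5000 0.5000]
Step 2: x=[3.3750 6.6250] v=[-0.7500 0.7500]
Step 3: x=[3.0625 6.9375] v=[-0.6250 0.6250]
Step 4: x=[2.9688 7.0313] v=[-0.1875 0.1875]
Step 5: x=[3.1407 6.8594] v=[0.3438 -0.3438]
Step 6: x=[3.4923 6.5078] v=[0.7032 -0.7032]
Step 7: x=[3.8478 6.1523] v=[0.7110 -0.7110]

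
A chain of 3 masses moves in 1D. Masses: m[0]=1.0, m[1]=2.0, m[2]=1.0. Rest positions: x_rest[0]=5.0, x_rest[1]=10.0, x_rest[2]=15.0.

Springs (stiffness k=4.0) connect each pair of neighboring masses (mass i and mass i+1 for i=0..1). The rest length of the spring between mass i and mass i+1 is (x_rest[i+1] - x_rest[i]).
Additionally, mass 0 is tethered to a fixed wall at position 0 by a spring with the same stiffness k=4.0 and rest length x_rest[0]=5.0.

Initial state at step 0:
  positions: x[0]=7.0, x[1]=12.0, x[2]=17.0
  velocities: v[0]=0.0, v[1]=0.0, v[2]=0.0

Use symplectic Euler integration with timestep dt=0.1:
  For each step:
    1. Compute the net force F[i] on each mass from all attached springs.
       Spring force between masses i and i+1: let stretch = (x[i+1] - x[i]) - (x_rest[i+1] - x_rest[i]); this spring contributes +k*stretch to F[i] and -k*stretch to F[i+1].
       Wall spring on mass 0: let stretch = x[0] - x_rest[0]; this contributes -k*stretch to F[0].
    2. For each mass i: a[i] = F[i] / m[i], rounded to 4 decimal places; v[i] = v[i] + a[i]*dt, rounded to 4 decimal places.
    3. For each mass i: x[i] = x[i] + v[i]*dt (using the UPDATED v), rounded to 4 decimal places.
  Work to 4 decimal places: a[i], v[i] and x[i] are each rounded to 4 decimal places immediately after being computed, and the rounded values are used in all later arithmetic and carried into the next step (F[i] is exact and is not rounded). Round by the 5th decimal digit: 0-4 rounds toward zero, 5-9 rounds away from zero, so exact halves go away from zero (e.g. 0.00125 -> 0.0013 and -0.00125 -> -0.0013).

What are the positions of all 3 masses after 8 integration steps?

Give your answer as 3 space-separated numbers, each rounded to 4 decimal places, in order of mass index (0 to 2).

Step 0: x=[7.0000 12.0000 17.0000] v=[0.0000 0.0000 0.0000]
Step 1: x=[6.9200 12.0000 17.0000] v=[-0.8000 0.0000 0.0000]
Step 2: x=[6.7664 11.9984 17.0000] v=[-1.5360 -0.0160 0.0000]
Step 3: x=[6.5514 11.9922 16.9999] v=[-2.1498 -0.0621 -0.0006]
Step 4: x=[6.2920 11.9773 16.9995] v=[-2.5940 -0.1487 -0.0037]
Step 5: x=[6.0083 11.9492 16.9982] v=[-2.8367 -0.2813 -0.0126]
Step 6: x=[5.7219 11.9032 16.9950] v=[-2.8637 -0.4597 -0.0322]
Step 7: x=[5.4539 11.8354 16.9881] v=[-2.6799 -0.6776 -0.0689]
Step 8: x=[5.2230 11.7431 16.9751] v=[-2.3089 -0.9234 -0.1300]

Answer: 5.2230 11.7431 16.9751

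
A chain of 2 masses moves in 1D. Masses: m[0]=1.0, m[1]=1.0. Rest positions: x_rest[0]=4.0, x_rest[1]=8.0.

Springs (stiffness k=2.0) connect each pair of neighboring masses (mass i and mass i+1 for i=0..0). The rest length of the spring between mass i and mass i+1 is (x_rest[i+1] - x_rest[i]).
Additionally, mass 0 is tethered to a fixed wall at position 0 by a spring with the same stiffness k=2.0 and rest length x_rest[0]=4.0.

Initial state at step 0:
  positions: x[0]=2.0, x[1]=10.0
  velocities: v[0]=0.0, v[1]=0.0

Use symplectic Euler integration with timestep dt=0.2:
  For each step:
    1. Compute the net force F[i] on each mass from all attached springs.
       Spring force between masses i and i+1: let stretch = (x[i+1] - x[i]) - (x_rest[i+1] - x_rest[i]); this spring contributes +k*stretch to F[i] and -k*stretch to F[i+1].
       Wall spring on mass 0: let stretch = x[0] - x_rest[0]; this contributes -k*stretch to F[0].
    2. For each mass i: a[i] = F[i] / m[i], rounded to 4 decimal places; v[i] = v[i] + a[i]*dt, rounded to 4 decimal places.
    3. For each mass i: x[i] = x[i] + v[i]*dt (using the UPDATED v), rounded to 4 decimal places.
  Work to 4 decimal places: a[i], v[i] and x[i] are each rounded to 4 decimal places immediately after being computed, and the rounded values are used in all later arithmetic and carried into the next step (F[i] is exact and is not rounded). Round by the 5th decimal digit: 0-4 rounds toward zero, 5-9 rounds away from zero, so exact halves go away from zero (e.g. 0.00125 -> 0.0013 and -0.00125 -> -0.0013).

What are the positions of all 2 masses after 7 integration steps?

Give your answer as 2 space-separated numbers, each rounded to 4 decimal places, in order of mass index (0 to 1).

Step 0: x=[2.0000 10.0000] v=[0.0000 0.0000]
Step 1: x=[2.4800 9.6800] v=[2.4000 -1.6000]
Step 2: x=[3.3376 9.1040] v=[4.2880 -2.8800]
Step 3: x=[4.3895 8.3867] v=[5.2595 -3.5866]
Step 4: x=[5.4100 7.6696] v=[5.1026 -3.5855]
Step 5: x=[6.1785 7.0917] v=[3.8424 -2.8893]
Step 6: x=[6.5258 6.7608] v=[1.7363 -1.6546]
Step 7: x=[6.3698 6.7311] v=[-0.7800 -0.1486]

Answer: 6.3698 6.7311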